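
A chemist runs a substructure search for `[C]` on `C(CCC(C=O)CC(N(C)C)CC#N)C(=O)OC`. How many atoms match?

13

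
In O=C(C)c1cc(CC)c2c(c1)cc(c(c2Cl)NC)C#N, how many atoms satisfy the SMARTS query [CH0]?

2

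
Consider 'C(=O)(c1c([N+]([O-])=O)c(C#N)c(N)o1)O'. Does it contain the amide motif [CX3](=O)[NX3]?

No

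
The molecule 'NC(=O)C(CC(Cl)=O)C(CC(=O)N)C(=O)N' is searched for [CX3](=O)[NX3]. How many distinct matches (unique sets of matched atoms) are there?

3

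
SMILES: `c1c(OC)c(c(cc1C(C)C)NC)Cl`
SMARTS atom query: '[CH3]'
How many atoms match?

The query [CH3] means: aliphatic carbon with exactly three hydrogens.
Check the 14 heavy atoms by environment: 2× c (aromatic, H1) → no; 4× c (aromatic, H0) → no; 1× Cl (H0) → no; 1× O (H0) → no; 4× C (H3) → match; 1× N (H1) → no; 1× C (H1) → no.
That gives 4 matching atoms.

4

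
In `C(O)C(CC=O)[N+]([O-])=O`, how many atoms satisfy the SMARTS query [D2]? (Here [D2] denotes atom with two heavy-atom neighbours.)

3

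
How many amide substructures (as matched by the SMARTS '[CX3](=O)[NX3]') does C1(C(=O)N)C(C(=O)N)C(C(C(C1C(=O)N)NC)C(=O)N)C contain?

4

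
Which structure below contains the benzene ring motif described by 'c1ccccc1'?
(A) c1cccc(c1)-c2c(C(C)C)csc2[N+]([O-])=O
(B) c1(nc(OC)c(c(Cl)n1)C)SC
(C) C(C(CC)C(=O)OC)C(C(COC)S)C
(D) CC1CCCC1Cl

A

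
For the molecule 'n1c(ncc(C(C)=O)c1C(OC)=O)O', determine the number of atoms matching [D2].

4

The query [D2] means: atom with exactly two heavy-atom neighbours.
Check the 14 heavy atoms by environment: 2× n (aromatic, D2) → match; 3× c (aromatic, D3) → no; 1× c (aromatic, D2) → match; 2× C (D3) → no; 3× O (D1) → no; 2× C (D1) → no; 1× O (D2) → match.
Summing the matching environments: 2 + 1 + 1 = 4 matching atoms.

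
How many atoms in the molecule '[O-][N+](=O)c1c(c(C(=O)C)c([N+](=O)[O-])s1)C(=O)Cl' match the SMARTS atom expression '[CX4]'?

The query [CX4] means: C with X4: aliphatic carbon with exactly 4 total connections (bonds + H).
Check the 17 heavy atoms by environment: 1× s (aromatic, X2) → no; 4× c (aromatic, X3) → no; 2× C (X3) → no; 4× O (X1) → no; 1× C (X4) → match; 1× Cl (X1) → no; 2× N (charge +1, X3) → no; 2× O (charge -1, X1) → no.
That gives 1 matching atom.

1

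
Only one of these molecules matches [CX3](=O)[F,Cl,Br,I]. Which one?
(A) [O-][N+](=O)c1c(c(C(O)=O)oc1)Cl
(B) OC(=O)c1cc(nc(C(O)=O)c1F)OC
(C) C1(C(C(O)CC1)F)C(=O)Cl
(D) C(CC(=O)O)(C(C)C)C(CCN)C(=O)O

[CX3](=O)[F,Cl,Br,I] describes a carbonyl carbon bonded to a halogen (an acyl halide).
(A) has a chloro substituent but the Cl is not on a carbonyl carbon.
(B) has a carboxylic acid group (-C(=O)OH) but the carbonyl is bonded to -OH, not to a halogen.
(C) contains an acyl chloride (-C(=O)Cl), which satisfies every atom and bond constraint.
(D) has a carboxylic acid group (-C(=O)OH) but the carbonyl is bonded to -OH, not to a halogen.
So the answer is (C).

C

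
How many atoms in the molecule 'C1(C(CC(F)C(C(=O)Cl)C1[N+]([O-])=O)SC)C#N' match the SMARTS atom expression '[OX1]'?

3

The query [OX1] means: aliphatic oxygen with one total connection — typically a carbonyl =O or an oxide.
Check the 17 heavy atoms by environment: 7× C (X4) → no; 1× N (charge +1, X3) → no; 1× O (charge -1, X1) → match; 2× O (X1) → match; 1× C (X3) → no; 1× Cl (X1) → no; 1× C (X2) → no; 1× N (X1) → no; 1× F (X1) → no; 1× S (X2) → no.
Summing the matching environments: 1 + 2 = 3 matching atoms.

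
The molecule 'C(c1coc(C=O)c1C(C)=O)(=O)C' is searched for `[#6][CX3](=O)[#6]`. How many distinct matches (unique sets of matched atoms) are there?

2

[#6][CX3](=O)[#6] is the SMARTS for a ketone: a carbonyl carbon (no H) flanked by two carbons.
The molecule carries 2 separate instances of an acetyl/ketone group (-C(=O)CH3) meeting every constraint; each maps to a distinct set of atoms, giving 2 matches.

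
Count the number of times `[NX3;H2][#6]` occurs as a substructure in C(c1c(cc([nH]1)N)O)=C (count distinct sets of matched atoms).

[NX3;H2][#6] is the SMARTS for a primary amine: a trivalent nitrogen with two H attached to carbon.
Exactly one fragment in the molecule meets all constraints, giving 1 match.

1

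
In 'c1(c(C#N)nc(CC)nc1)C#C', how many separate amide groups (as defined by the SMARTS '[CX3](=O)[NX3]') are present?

0

[CX3](=O)[NX3] is the SMARTS for an amide: a carbonyl carbon bonded to a trivalent nitrogen.
The molecule has a nitrile (-C#N), but the nitrile N is NX1 (triple-bonded), not NX3; nothing else fits, so there are 0 matches.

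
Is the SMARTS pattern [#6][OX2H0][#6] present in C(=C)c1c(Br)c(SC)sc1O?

No

The pattern [#6][OX2H0][#6] describes an aliphatic oxygen bridging two carbons with no H on the oxygen — an ether.
The closest candidate here is a hydroxyl group (-OH), but the oxygen has H1, not H0 bridging two carbons. No other fragment satisfies the full query, so there is no match.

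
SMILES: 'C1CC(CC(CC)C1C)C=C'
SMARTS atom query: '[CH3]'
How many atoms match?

Check the 11 heavy atoms by environment: 5× C (H2) → no; 4× C (H1) → no; 2× C (H3) → match.
That gives 2 matching atoms.

2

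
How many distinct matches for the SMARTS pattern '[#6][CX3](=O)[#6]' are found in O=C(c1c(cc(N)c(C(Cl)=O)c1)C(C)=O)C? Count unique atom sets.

[#6][CX3](=O)[#6] is the SMARTS for a ketone: a carbonyl carbon (no H) flanked by two carbons.
The molecule carries 2 separate instances of an acetyl/ketone group (-C(=O)CH3) meeting every constraint; each maps to a distinct set of atoms, giving 2 matches.

2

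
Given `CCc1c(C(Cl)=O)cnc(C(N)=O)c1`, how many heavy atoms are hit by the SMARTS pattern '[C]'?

4

Check the 14 heavy atoms by environment: 1× n (aromatic) → no; 5× c (aromatic) → no; 4× C → match; 2× O → no; 1× N → no; 1× Cl → no.
That gives 4 matching atoms.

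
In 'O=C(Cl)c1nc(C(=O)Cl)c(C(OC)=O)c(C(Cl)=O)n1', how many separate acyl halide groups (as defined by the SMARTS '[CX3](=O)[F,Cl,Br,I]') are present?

3

[CX3](=O)[F,Cl,Br,I] is the SMARTS for an acyl halide: a carbonyl carbon bonded to a halogen.
The molecule carries 3 separate instances of an acyl chloride (-C(=O)Cl) meeting every constraint; each maps to a distinct set of atoms, giving 3 matches.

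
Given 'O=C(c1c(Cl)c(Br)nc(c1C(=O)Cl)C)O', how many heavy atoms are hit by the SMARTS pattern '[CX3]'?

2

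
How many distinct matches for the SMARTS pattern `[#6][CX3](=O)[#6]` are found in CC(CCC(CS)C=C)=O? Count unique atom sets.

1

[#6][CX3](=O)[#6] is the SMARTS for a ketone: a carbonyl carbon (no H) flanked by two carbons.
Exactly one fragment in the molecule meets all constraints, giving 1 match.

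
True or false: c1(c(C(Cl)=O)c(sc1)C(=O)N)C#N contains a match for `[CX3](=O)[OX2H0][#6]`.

The pattern [CX3](=O)[OX2H0][#6] describes a carbonyl carbon bonded to an oxygen that is itself bonded to carbon (no H on that O) — an ester.
The closest candidate here is a primary amide (-C(=O)NH2), but the carbonyl is bonded to N, not to an O-C linkage. No other fragment satisfies the full query, so there is no match.

False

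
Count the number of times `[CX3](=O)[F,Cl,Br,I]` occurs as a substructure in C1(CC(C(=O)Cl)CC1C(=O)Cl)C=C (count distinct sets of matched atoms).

2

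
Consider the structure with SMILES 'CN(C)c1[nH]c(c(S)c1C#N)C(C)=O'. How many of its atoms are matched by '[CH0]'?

2

Check the 14 heavy atoms by environment: 1× n (aromatic, H1) → no; 4× c (aromatic, H0) → no; 2× C (H0) → match; 1× O (H0) → no; 3× C (H3) → no; 2× N (H0) → no; 1× S (H1) → no.
That gives 2 matching atoms.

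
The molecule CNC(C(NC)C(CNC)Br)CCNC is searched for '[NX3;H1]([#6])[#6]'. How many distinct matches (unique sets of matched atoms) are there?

[NX3;H1]([#6])[#6] is the SMARTS for a secondary amine: a trivalent nitrogen with one H, bonded to two carbons.
The molecule carries 4 separate instances of an N-methylamino group (-NHCH3) meeting every constraint; each maps to a distinct set of atoms, giving 4 matches.

4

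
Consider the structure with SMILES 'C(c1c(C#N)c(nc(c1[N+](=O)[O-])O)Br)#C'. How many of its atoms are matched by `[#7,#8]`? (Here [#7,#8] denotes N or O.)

6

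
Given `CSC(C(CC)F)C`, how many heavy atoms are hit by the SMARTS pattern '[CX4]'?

The query [CX4] means: C with X4: aliphatic carbon with exactly 4 total connections (bonds + H).
Check the 8 heavy atoms by environment: 6× C (X4) → match; 1× S (X2) → no; 1× F (X1) → no.
That gives 6 matching atoms.

6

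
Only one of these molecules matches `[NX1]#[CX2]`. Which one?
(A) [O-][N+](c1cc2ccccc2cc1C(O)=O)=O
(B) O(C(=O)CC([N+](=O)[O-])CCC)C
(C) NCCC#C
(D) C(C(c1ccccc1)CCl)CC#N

D

[NX1]#[CX2] describes a nitrogen triple-bonded to a two-connected carbon (a nitrile).
(A) has a nitro group (-[N+](=O)[O-]) but there is no C#N triple bond.
(B) has a nitro group (-[N+](=O)[O-]) but there is no C#N triple bond.
(C) has a primary amino group (-NH2) but the nitrogen is NX3 (three connections), not NX1 triple-bonded.
(D) contains a nitrile (-C#N), which satisfies every atom and bond constraint.
So the answer is (D).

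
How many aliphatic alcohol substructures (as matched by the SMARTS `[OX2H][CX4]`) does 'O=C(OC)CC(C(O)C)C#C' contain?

1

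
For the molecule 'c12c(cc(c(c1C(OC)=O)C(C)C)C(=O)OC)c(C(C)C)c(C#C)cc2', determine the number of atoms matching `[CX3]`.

2

The query [CX3] means: C with X3: aliphatic carbon with exactly 3 total connections.
Check the 26 heavy atoms by environment: 10× c (aromatic, X3) → no; 8× C (X4) → no; 2× C (X2) → no; 2× C (X3) → match; 2× O (X1) → no; 2× O (X2) → no.
That gives 2 matching atoms.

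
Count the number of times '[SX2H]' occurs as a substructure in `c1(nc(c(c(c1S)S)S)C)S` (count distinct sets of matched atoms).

4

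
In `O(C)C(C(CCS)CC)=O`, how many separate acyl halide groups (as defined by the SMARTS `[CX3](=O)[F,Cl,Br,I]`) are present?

0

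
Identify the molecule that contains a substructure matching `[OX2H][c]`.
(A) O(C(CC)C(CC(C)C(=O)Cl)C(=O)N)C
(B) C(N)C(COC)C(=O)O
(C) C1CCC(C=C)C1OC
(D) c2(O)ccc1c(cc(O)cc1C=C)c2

D

[OX2H][c] describes a hydroxyl oxygen attached to an aromatic carbon (a phenol).
(A) has a methoxy ether (-OCH3) but the oxygen has H0, not H1.
(B) has a methoxy ether (-OCH3) but the oxygen has H0, not H1.
(C) has a methoxy ether (-OCH3) but the oxygen has H0, not H1.
(D) contains a hydroxyl group (-OH), which satisfies every atom and bond constraint.
So the answer is (D).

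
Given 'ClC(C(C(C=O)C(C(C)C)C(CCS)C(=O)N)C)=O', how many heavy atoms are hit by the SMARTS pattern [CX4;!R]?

The query [CX4;!R] means: aliphatic carbon with four total connections, not in a ring.
Check the 19 heavy atoms by environment: 10× C (X4, acyclic) → match; 1× S (X2, acyclic) → no; 3× C (X3, acyclic) → no; 3× O (X1, acyclic) → no; 1× N (X3, acyclic) → no; 1× Cl (X1, acyclic) → no.
That gives 10 matching atoms.

10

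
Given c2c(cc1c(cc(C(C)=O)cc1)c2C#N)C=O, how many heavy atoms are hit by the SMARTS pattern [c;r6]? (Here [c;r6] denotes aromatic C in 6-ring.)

Check the 17 heavy atoms by environment: 10× c (aromatic, in 6-ring) → match; 4× C (acyclic) → no; 2× O (acyclic) → no; 1× N (acyclic) → no.
That gives 10 matching atoms.

10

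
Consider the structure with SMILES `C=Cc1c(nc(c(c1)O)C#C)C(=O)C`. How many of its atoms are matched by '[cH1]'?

1

Check the 14 heavy atoms by environment: 1× n (aromatic, H0) → no; 4× c (aromatic, H0) → no; 1× c (aromatic, H1) → match; 2× C (H0) → no; 2× C (H1) → no; 1× O (H0) → no; 1× C (H3) → no; 1× O (H1) → no; 1× C (H2) → no.
That gives 1 matching atom.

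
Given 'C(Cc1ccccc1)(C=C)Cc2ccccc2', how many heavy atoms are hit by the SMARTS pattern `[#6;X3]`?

The query [#6;X3] means: any carbon (aromatic or not) with three total connections.
Check the 17 heavy atoms by environment: 3× C (X4) → no; 12× c (aromatic, X3) → match; 2× C (X3) → match.
Summing the matching environments: 12 + 2 = 14 matching atoms.

14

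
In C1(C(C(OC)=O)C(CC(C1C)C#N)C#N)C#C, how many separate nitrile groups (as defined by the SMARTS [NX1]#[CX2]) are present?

2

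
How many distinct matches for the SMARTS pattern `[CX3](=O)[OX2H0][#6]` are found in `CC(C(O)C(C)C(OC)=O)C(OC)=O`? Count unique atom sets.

[CX3](=O)[OX2H0][#6] is the SMARTS for an ester: a carbonyl carbon bonded to an oxygen that is itself bonded to carbon (no H on that O).
The molecule carries 2 separate instances of a methyl-ester group (-C(=O)OCH3) meeting every constraint; each maps to a distinct set of atoms, giving 2 matches.

2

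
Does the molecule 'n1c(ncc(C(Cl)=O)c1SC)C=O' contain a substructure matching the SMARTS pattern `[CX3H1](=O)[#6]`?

The pattern [CX3H1](=O)[#6] describes an sp2 carbon with one H, double-bonded to O and single-bonded to carbon — an aldehyde.
The molecule carries an aldehyde (-CHO), whose atoms satisfy every constraint of the query, so the pattern matches.

Yes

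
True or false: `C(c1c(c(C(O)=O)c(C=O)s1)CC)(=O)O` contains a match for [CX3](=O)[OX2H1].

True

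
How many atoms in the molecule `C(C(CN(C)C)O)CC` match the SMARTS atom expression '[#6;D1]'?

3

The query [#6;D1] means: carbon bonded to exactly one heavy atom.
Check the 9 heavy atoms by environment: 3× C (D2) → no; 1× C (D3) → no; 1× N (D3) → no; 3× C (D1) → match; 1× O (D1) → no.
That gives 3 matching atoms.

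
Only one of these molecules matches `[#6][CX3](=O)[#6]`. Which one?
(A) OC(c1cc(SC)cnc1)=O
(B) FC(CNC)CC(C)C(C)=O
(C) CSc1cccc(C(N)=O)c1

B

[#6][CX3](=O)[#6] describes a carbonyl carbon (no H) flanked by two carbons (a ketone).
(A) has a carboxylic acid group (-C(=O)OH) but one neighbour of the carbonyl carbon is O, not C.
(B) contains an acetyl/ketone group (-C(=O)CH3), which satisfies every atom and bond constraint.
(C) has a primary amide (-C(=O)NH2) but one neighbour of the carbonyl carbon is N, not C.
So the answer is (B).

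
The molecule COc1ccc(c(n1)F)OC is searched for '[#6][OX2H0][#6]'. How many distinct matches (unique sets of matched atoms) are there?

[#6][OX2H0][#6] is the SMARTS for an ether: an aliphatic oxygen bridging two carbons with no H on the oxygen.
The molecule carries 2 separate instances of a methoxy ether (-OCH3) meeting every constraint; each maps to a distinct set of atoms, giving 2 matches.

2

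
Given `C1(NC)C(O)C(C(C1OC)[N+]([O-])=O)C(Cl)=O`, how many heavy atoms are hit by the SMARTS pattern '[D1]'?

7

The query [D1] means: atom with exactly one heavy-atom neighbour (degree 1).
Check the 16 heavy atoms by environment: 6× C (D3) → no; 1× O (D2) → no; 2× C (D1) → match; 3× O (D1) → match; 1× Cl (D1) → match; 1× N (charge +1, D3) → no; 1× O (charge -1, D1) → match; 1× N (D2) → no.
Summing the matching environments: 2 + 3 + 1 + 1 = 7 matching atoms.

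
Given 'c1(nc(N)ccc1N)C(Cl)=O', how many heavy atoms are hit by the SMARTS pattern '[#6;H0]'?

4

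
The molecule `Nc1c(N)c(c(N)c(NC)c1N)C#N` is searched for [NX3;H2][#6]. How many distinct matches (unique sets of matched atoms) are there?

4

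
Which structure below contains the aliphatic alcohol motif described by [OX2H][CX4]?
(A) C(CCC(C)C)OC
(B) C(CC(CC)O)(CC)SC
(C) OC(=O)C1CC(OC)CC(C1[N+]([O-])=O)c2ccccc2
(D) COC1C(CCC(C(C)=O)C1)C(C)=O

B

[OX2H][CX4] describes a hydroxyl oxygen bound to an sp3 (X4) carbon (an aliphatic alcohol).
(A) has a methoxy ether (-OCH3) but the oxygen has H0 (ether), not H1.
(B) contains a hydroxyl group (-OH), which satisfies every atom and bond constraint.
(C) has a carboxylic acid group (-C(=O)OH) but the -OH is on a CX3 carbonyl carbon, not a CX4 carbon.
(D) has a methoxy ether (-OCH3) but the oxygen has H0 (ether), not H1.
So the answer is (B).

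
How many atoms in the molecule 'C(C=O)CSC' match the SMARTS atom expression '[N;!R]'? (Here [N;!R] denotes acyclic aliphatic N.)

The query [N;!R] means: aliphatic nitrogen not in a ring.
Check the 6 heavy atoms by environment: 4× C (acyclic) → no; 1× O (acyclic) → no; 1× S (acyclic) → no.
No environment satisfies the query, so 0 matching atoms.

0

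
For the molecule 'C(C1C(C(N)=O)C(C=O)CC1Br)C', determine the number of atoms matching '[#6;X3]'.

2

The query [#6;X3] means: any carbon (aromatic or not) with three total connections.
Check the 13 heavy atoms by environment: 7× C (X4) → no; 1× Br (X1) → no; 2× C (X3) → match; 2× O (X1) → no; 1× N (X3) → no.
That gives 2 matching atoms.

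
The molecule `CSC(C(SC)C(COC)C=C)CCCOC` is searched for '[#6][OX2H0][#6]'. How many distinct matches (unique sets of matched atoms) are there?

2

[#6][OX2H0][#6] is the SMARTS for an ether: an aliphatic oxygen bridging two carbons with no H on the oxygen.
The molecule carries 2 separate instances of a methoxy ether (-OCH3) meeting every constraint; each maps to a distinct set of atoms, giving 2 matches.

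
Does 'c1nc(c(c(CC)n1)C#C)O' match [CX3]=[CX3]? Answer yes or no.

The pattern [CX3]=[CX3] describes a non-aromatic C=C double bond between two sp2 carbons — an alkene.
The closest candidate here is an ethyl group (-CH2CH3), but its C-C bond is a single bond between CX4 carbons, not CX3=CX3. No other fragment satisfies the full query, so there is no match.

No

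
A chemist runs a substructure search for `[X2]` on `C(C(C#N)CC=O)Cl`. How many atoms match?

The query [X2] means: any atom with exactly two total connections (bonds + H).
Check the 8 heavy atoms by environment: 3× C (X4) → no; 1× C (X3) → no; 1× O (X1) → no; 1× Cl (X1) → no; 1× C (X2) → match; 1× N (X1) → no.
That gives 1 matching atom.

1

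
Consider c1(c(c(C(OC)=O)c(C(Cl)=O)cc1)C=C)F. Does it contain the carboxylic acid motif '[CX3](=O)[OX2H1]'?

No

The pattern [CX3](=O)[OX2H1] describes an sp2 carbon double-bonded to O and single-bonded to an -OH oxygen — a carboxylic acid.
The closest candidate here is a methyl-ester group (-C(=O)OCH3), but the singly-bonded O has no H (OX2H0, not OX2H1). No other fragment satisfies the full query, so there is no match.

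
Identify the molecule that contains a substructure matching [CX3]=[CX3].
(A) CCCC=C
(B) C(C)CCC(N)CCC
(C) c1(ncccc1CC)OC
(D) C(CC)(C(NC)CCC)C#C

A

[CX3]=[CX3] describes a non-aromatic C=C double bond between two sp2 carbons (an alkene).
(A) contains a vinyl group (-CH=CH2), which satisfies every atom and bond constraint.
(B) has an ethyl group (-CH2CH3) but its C-C bond is a single bond between CX4 carbons, not CX3=CX3.
(C) has an ethyl group (-CH2CH3) but its C-C bond is a single bond between CX4 carbons, not CX3=CX3.
(D) has an ethynyl group (-C#CH) but the C-C bond is a triple bond, not a double bond.
So the answer is (A).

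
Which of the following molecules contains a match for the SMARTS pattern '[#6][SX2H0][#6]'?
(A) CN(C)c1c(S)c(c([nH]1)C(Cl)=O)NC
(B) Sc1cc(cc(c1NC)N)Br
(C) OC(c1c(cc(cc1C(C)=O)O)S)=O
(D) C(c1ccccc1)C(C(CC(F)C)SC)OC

[#6][SX2H0][#6] describes an aliphatic sulfur bridging two carbons with no H on the sulfur (a thioether).
(A) has a thiol (-SH) but the sulfur has H1, not H0 bridging two carbons.
(B) has a thiol (-SH) but the sulfur has H1, not H0 bridging two carbons.
(C) has a thiol (-SH) but the sulfur has H1, not H0 bridging two carbons.
(D) contains a methylthio ether (-SCH3), which satisfies every atom and bond constraint.
So the answer is (D).

D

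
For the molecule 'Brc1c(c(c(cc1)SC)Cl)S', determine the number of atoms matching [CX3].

0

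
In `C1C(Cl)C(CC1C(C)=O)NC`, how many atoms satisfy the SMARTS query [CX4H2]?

Check the 11 heavy atoms by environment: 3× C (H1, X4) → no; 2× C (H2, X4) → match; 1× N (H1, X3) → no; 2× C (H3, X4) → no; 1× C (H0, X3) → no; 1× O (H0, X1) → no; 1× Cl (H0, X1) → no.
That gives 2 matching atoms.

2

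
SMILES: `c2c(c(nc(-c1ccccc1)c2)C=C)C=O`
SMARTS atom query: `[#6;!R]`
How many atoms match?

The query [#6;!R] means: carbon not in any ring.
Check the 16 heavy atoms by environment: 1× n (aromatic, in 6-ring) → no; 11× c (aromatic, in 6-ring) → no; 3× C (acyclic) → match; 1× O (acyclic) → no.
That gives 3 matching atoms.

3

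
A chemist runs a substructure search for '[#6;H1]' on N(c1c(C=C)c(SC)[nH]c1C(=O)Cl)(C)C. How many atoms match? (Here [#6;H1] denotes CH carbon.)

1

The query [#6;H1] means: any carbon bearing exactly one hydrogen.
Check the 15 heavy atoms by environment: 1× n (aromatic, H1) → no; 4× c (aromatic, H0) → no; 1× C (H1) → match; 1× C (H2) → no; 1× N (H0) → no; 3× C (H3) → no; 1× S (H0) → no; 1× C (H0) → no; 1× O (H0) → no; 1× Cl (H0) → no.
That gives 1 matching atom.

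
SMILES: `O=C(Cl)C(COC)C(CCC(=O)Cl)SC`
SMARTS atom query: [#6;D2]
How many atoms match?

3

The query [#6;D2] means: any carbon bonded to exactly two heavy atoms.
Check the 15 heavy atoms by environment: 3× C (D2) → match; 4× C (D3) → no; 2× O (D1) → no; 2× Cl (D1) → no; 1× O (D2) → no; 2× C (D1) → no; 1× S (D2) → no.
That gives 3 matching atoms.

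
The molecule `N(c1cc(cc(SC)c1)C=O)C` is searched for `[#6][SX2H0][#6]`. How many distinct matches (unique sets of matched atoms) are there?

1

[#6][SX2H0][#6] is the SMARTS for a thioether: an aliphatic sulfur bridging two carbons with no H on the sulfur.
Exactly one fragment in the molecule meets all constraints, giving 1 match.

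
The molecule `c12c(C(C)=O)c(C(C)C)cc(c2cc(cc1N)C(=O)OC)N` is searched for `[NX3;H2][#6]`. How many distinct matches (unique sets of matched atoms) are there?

2

[NX3;H2][#6] is the SMARTS for a primary amine: a trivalent nitrogen with two H attached to carbon.
The molecule carries 2 separate instances of a primary amino group (-NH2) meeting every constraint; each maps to a distinct set of atoms, giving 2 matches.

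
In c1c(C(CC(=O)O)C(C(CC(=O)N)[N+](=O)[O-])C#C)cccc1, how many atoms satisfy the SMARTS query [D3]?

The query [D3] means: atom with exactly three heavy-atom neighbours.
Check the 22 heavy atoms by environment: 3× C (D2) → no; 5× C (D3) → match; 1× C (D1) → no; 4× O (D1) → no; 1× N (D1) → no; 1× N (charge +1, D3) → match; 1× O (charge -1, D1) → no; 1× c (aromatic, D3) → match; 5× c (aromatic, D2) → no.
Summing the matching environments: 5 + 1 + 1 = 7 matching atoms.

7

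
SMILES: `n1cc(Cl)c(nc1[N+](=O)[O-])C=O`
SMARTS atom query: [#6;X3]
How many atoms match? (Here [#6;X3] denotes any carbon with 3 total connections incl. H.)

Check the 12 heavy atoms by environment: 2× n (aromatic, X2) → no; 4× c (aromatic, X3) → match; 1× N (charge +1, X3) → no; 1× O (charge -1, X1) → no; 2× O (X1) → no; 1× C (X3) → match; 1× Cl (X1) → no.
Summing the matching environments: 4 + 1 = 5 matching atoms.

5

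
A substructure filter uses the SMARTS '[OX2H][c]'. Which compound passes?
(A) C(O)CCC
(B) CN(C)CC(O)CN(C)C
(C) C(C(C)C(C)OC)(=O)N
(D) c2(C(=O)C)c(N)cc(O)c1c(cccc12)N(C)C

D

[OX2H][c] describes a hydroxyl oxygen attached to an aromatic carbon (a phenol).
(A) has a hydroxyl group (-OH) but the -OH is on an aliphatic carbon, not an aromatic c.
(B) has a hydroxyl group (-OH) but the -OH is on an aliphatic carbon, not an aromatic c.
(C) has a methoxy ether (-OCH3) but the oxygen has H0, not H1.
(D) contains a hydroxyl group (-OH), which satisfies every atom and bond constraint.
So the answer is (D).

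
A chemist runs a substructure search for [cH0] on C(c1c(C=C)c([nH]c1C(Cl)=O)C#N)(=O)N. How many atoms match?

4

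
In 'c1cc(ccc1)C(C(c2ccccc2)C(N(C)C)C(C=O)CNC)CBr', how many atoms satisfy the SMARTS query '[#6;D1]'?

3

Check the 26 heavy atoms by environment: 3× C (D2) → no; 4× C (D3) → no; 1× Br (D1) → no; 2× c (aromatic, D3) → no; 10× c (aromatic, D2) → no; 1× N (D2) → no; 3× C (D1) → match; 1× O (D1) → no; 1× N (D3) → no.
That gives 3 matching atoms.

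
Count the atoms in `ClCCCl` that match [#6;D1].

Check the 4 heavy atoms by environment: 2× C (D2) → no; 2× Cl (D1) → no.
No environment satisfies the query, so 0 matching atoms.

0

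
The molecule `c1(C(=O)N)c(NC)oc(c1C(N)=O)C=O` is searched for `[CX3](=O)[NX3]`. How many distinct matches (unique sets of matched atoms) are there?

[CX3](=O)[NX3] is the SMARTS for an amide: a carbonyl carbon bonded to a trivalent nitrogen.
The molecule carries 2 separate instances of a primary amide (-C(=O)NH2) meeting every constraint; each maps to a distinct set of atoms, giving 2 matches.

2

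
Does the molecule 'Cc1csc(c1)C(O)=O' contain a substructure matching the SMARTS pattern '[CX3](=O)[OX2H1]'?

Yes

The pattern [CX3](=O)[OX2H1] describes an sp2 carbon double-bonded to O and single-bonded to an -OH oxygen — a carboxylic acid.
The molecule carries a carboxylic acid group (-C(=O)OH), whose atoms satisfy every constraint of the query, so the pattern matches.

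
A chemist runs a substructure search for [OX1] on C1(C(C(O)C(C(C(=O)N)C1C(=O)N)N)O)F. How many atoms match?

2

Check the 16 heavy atoms by environment: 6× C (X4) → no; 2× C (X3) → no; 2× O (X1) → match; 3× N (X3) → no; 2× O (X2) → no; 1× F (X1) → no.
That gives 2 matching atoms.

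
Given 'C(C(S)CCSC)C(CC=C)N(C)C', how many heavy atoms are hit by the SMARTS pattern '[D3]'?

3

The query [D3] means: atom with exactly three heavy-atom neighbours.
Check the 14 heavy atoms by environment: 5× C (D2) → no; 2× C (D3) → match; 1× N (D3) → match; 4× C (D1) → no; 1× S (D2) → no; 1× S (D1) → no.
Summing the matching environments: 2 + 1 = 3 matching atoms.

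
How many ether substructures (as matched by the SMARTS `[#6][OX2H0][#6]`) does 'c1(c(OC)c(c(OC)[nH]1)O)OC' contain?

3

[#6][OX2H0][#6] is the SMARTS for an ether: an aliphatic oxygen bridging two carbons with no H on the oxygen.
The molecule carries 3 separate instances of a methoxy ether (-OCH3) meeting every constraint; each maps to a distinct set of atoms, giving 3 matches.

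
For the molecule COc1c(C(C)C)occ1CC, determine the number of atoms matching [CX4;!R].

6

Check the 12 heavy atoms by environment: 1× o (aromatic, X2, in 5-ring) → no; 4× c (aromatic, X3, in 5-ring) → no; 6× C (X4, acyclic) → match; 1× O (X2, acyclic) → no.
That gives 6 matching atoms.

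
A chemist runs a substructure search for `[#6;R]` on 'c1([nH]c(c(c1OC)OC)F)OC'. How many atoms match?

4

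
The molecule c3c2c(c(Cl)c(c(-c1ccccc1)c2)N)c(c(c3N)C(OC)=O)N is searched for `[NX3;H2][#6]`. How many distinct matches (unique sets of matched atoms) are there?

[NX3;H2][#6] is the SMARTS for a primary amine: a trivalent nitrogen with two H attached to carbon.
The molecule carries 3 separate instances of a primary amino group (-NH2) meeting every constraint; each maps to a distinct set of atoms, giving 3 matches.

3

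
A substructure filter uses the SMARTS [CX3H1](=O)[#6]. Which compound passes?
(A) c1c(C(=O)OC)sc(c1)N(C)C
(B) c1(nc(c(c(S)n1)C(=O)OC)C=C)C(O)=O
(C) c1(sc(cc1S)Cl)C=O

[CX3H1](=O)[#6] describes an sp2 carbon with one H, double-bonded to O and single-bonded to carbon (an aldehyde).
(A) has a methyl-ester group (-C(=O)OCH3) but the carbonyl carbon has H0, not H1.
(B) has a methyl-ester group (-C(=O)OCH3) but the carbonyl carbon has H0, not H1.
(C) contains an aldehyde (-CHO), which satisfies every atom and bond constraint.
So the answer is (C).

C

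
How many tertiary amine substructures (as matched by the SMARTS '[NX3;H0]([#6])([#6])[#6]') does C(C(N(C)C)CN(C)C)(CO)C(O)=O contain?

2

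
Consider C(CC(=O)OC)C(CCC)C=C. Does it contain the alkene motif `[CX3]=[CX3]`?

The pattern [CX3]=[CX3] describes a non-aromatic C=C double bond between two sp2 carbons — an alkene.
The molecule carries a vinyl group (-CH=CH2), whose atoms satisfy every constraint of the query, so the pattern matches.

Yes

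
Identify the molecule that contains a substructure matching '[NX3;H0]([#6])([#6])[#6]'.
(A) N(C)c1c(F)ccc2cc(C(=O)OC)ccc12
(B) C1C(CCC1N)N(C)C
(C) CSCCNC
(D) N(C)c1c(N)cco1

B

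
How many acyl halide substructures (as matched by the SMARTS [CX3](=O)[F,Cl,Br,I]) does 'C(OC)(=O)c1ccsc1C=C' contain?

[CX3](=O)[F,Cl,Br,I] is the SMARTS for an acyl halide: a carbonyl carbon bonded to a halogen.
The molecule has a methyl-ester group (-C(=O)OCH3), but the carbonyl is bonded to -O-C, not to a halogen; nothing else fits, so there are 0 matches.

0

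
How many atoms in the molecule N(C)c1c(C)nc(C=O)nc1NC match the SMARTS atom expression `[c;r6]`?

4

Check the 13 heavy atoms by environment: 2× n (aromatic, in 6-ring) → no; 4× c (aromatic, in 6-ring) → match; 2× N (acyclic) → no; 4× C (acyclic) → no; 1× O (acyclic) → no.
That gives 4 matching atoms.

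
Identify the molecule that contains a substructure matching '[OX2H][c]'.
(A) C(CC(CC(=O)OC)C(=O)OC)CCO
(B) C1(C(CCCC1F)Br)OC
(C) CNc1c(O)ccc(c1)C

C

[OX2H][c] describes a hydroxyl oxygen attached to an aromatic carbon (a phenol).
(A) has a hydroxyl group (-OH) but the -OH is on an aliphatic carbon, not an aromatic c.
(B) has a methoxy ether (-OCH3) but the oxygen has H0, not H1.
(C) contains a hydroxyl group (-OH), which satisfies every atom and bond constraint.
So the answer is (C).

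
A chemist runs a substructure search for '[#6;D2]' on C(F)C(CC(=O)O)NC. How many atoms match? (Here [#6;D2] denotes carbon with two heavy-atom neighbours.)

Check the 9 heavy atoms by environment: 2× C (D2) → match; 2× C (D3) → no; 1× N (D2) → no; 1× C (D1) → no; 1× F (D1) → no; 2× O (D1) → no.
That gives 2 matching atoms.

2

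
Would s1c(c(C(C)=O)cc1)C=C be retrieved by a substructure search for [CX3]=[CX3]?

Yes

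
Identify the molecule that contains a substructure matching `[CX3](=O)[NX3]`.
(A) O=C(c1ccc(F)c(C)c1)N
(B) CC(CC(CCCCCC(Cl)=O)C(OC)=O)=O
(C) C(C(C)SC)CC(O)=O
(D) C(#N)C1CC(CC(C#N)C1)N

A

[CX3](=O)[NX3] describes a carbonyl carbon bonded to a trivalent nitrogen (an amide).
(A) contains a primary amide (-C(=O)NH2), which satisfies every atom and bond constraint.
(B) has a methyl-ester group (-C(=O)OCH3) but the carbonyl is bonded to O, not to an NX3 nitrogen.
(C) has a carboxylic acid group (-C(=O)OH) but the carbonyl is bonded to O, not to an NX3 nitrogen.
(D) has a primary amino group (-NH2) but the -NH2 is not attached to a carbonyl carbon.
So the answer is (A).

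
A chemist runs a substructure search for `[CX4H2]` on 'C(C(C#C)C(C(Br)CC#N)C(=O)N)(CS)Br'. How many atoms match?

The query [CX4H2] means: sp3 carbon (X4) with exactly two hydrogens.
Check the 16 heavy atoms by environment: 2× C (H2, X4) → match; 4× C (H1, X4) → no; 2× Br (H0, X1) → no; 2× C (H0, X2) → no; 1× C (H1, X2) → no; 1× N (H0, X1) → no; 1× C (H0, X3) → no; 1× O (H0, X1) → no; 1× N (H2, X3) → no; 1× S (H1, X2) → no.
That gives 2 matching atoms.

2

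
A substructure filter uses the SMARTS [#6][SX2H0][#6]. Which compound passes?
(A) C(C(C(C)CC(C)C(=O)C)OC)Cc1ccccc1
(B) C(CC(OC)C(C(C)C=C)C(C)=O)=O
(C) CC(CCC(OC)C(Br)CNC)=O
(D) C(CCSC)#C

D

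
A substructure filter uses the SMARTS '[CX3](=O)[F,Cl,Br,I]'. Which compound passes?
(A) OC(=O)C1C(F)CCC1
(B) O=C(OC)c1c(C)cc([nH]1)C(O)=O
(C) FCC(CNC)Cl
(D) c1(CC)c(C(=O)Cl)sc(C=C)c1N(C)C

D

[CX3](=O)[F,Cl,Br,I] describes a carbonyl carbon bonded to a halogen (an acyl halide).
(A) has a carboxylic acid group (-C(=O)OH) but the carbonyl is bonded to -OH, not to a halogen.
(B) has a carboxylic acid group (-C(=O)OH) but the carbonyl is bonded to -OH, not to a halogen.
(C) has a chloro substituent but the Cl is not on a carbonyl carbon.
(D) contains an acyl chloride (-C(=O)Cl), which satisfies every atom and bond constraint.
So the answer is (D).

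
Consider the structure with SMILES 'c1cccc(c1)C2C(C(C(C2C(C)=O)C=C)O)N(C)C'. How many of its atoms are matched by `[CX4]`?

8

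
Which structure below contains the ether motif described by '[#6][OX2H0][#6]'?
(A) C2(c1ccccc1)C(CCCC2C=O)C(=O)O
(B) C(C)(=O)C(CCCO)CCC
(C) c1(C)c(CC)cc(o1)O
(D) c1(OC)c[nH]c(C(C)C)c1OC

D

[#6][OX2H0][#6] describes an aliphatic oxygen bridging two carbons with no H on the oxygen (an ether).
(A) has a carboxylic acid group (-C(=O)OH) but the -OH oxygen has H1; the =O is OX1, not OX2.
(B) has a hydroxyl group (-OH) but the oxygen has H1, not H0 bridging two carbons.
(C) has a hydroxyl group (-OH) but the oxygen has H1, not H0 bridging two carbons.
(D) contains a methoxy ether (-OCH3), which satisfies every atom and bond constraint.
So the answer is (D).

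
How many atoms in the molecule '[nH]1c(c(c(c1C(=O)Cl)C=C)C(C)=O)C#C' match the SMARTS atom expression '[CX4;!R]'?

1

The query [CX4;!R] means: aliphatic carbon with four total connections, not in a ring.
Check the 15 heavy atoms by environment: 1× n (aromatic, X3, in 5-ring) → no; 4× c (aromatic, X3, in 5-ring) → no; 2× C (X2, acyclic) → no; 4× C (X3, acyclic) → no; 2× O (X1, acyclic) → no; 1× Cl (X1, acyclic) → no; 1× C (X4, acyclic) → match.
That gives 1 matching atom.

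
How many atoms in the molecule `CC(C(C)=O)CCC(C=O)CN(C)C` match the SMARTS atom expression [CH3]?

The query [CH3] means: aliphatic carbon with exactly three hydrogens.
Check the 14 heavy atoms by environment: 3× C (H2) → no; 3× C (H1) → no; 4× C (H3) → match; 2× O (H0) → no; 1× C (H0) → no; 1× N (H0) → no.
That gives 4 matching atoms.

4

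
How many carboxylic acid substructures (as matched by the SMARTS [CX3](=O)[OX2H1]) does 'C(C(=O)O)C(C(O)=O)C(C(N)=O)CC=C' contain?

2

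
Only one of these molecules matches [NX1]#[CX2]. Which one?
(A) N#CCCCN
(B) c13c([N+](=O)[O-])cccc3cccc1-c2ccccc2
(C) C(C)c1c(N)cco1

A

[NX1]#[CX2] describes a nitrogen triple-bonded to a two-connected carbon (a nitrile).
(A) contains a nitrile (-C#N), which satisfies every atom and bond constraint.
(B) has a nitro group (-[N+](=O)[O-]) but there is no C#N triple bond.
(C) has a primary amino group (-NH2) but the nitrogen is NX3 (three connections), not NX1 triple-bonded.
So the answer is (A).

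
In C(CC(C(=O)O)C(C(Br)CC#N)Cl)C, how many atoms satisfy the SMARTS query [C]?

9

The query [C] means: uppercase C matches aliphatic (non-aromatic) carbon only.
Check the 14 heavy atoms by environment: 9× C → match; 1× Br → no; 2× O → no; 1× Cl → no; 1× N → no.
That gives 9 matching atoms.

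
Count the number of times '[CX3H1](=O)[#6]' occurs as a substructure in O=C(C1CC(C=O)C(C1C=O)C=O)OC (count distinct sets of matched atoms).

3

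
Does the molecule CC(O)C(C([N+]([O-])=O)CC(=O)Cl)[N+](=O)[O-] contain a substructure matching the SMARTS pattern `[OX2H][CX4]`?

Yes

The pattern [OX2H][CX4] describes a hydroxyl oxygen bound to an sp3 (X4) carbon — an aliphatic alcohol.
The molecule carries a hydroxyl group (-OH), whose atoms satisfy every constraint of the query, so the pattern matches.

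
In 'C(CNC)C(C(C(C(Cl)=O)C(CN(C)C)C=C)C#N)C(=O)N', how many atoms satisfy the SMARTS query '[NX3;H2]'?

1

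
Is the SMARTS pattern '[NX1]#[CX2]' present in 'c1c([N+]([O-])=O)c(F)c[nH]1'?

No

The pattern [NX1]#[CX2] describes a nitrogen triple-bonded to a two-connected carbon — a nitrile.
The closest candidate here is a nitro group (-[N+](=O)[O-]), but there is no C#N triple bond. No other fragment satisfies the full query, so there is no match.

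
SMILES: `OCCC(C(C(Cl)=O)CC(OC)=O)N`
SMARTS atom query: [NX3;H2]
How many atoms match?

1

The query [NX3;H2] means: aliphatic N with 3 total connections, two of them H — an -NH2 nitrogen (amine or amide).
Check the 14 heavy atoms by environment: 3× C (H2, X4) → no; 2× C (H1, X4) → no; 1× N (H2, X3) → match; 2× C (H0, X3) → no; 2× O (H0, X1) → no; 1× O (H0, X2) → no; 1× C (H3, X4) → no; 1× O (H1, X2) → no; 1× Cl (H0, X1) → no.
That gives 1 matching atom.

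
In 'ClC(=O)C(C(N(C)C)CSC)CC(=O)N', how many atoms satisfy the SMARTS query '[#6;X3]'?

Check the 15 heavy atoms by environment: 7× C (X4) → no; 1× S (X2) → no; 2× N (X3) → no; 2× C (X3) → match; 2× O (X1) → no; 1× Cl (X1) → no.
That gives 2 matching atoms.

2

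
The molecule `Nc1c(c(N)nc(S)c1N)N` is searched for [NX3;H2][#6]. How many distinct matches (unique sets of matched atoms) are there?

4

[NX3;H2][#6] is the SMARTS for a primary amine: a trivalent nitrogen with two H attached to carbon.
The molecule carries 4 separate instances of a primary amino group (-NH2) meeting every constraint; each maps to a distinct set of atoms, giving 4 matches.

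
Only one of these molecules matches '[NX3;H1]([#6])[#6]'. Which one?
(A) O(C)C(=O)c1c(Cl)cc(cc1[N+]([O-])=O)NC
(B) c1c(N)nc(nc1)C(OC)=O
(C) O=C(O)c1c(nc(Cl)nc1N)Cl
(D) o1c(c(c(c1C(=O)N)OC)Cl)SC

A

[NX3;H1]([#6])[#6] describes a trivalent nitrogen with one H, bonded to two carbons (a secondary amine).
(A) contains an N-methylamino group (-NHCH3), which satisfies every atom and bond constraint.
(B) has a primary amino group (-NH2) but the nitrogen has H2 and only one carbon neighbour.
(C) has a primary amino group (-NH2) but the nitrogen has H2 and only one carbon neighbour.
(D) has a primary amide (-C(=O)NH2) but the -C(=O)NH2 nitrogen has H2, not H1.
So the answer is (A).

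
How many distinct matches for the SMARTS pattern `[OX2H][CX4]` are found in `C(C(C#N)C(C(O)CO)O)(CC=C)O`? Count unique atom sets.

4

[OX2H][CX4] is the SMARTS for an aliphatic alcohol: a hydroxyl oxygen bound to an sp3 (X4) carbon.
The molecule carries 4 separate instances of a hydroxyl group (-OH) meeting every constraint; each maps to a distinct set of atoms, giving 4 matches.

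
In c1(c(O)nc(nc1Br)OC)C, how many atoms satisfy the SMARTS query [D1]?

4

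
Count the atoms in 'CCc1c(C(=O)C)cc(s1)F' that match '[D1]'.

4

Check the 11 heavy atoms by environment: 1× s (aromatic, D2) → no; 3× c (aromatic, D3) → no; 1× c (aromatic, D2) → no; 1× F (D1) → match; 1× C (D3) → no; 1× O (D1) → match; 2× C (D1) → match; 1× C (D2) → no.
Summing the matching environments: 1 + 1 + 2 = 4 matching atoms.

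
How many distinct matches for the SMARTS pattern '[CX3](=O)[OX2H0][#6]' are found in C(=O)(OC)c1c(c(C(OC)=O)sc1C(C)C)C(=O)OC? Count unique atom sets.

3

[CX3](=O)[OX2H0][#6] is the SMARTS for an ester: a carbonyl carbon bonded to an oxygen that is itself bonded to carbon (no H on that O).
The molecule carries 3 separate instances of a methyl-ester group (-C(=O)OCH3) meeting every constraint; each maps to a distinct set of atoms, giving 3 matches.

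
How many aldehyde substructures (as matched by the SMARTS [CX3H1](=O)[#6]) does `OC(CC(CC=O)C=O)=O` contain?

2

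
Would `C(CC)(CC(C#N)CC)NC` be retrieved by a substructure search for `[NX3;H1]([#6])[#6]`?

Yes

The pattern [NX3;H1]([#6])[#6] describes a trivalent nitrogen with one H, bonded to two carbons — a secondary amine.
The molecule carries an N-methylamino group (-NHCH3), whose atoms satisfy every constraint of the query, so the pattern matches.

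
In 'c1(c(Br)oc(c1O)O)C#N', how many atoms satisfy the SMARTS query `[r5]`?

5

The query [r5] means: r5 matches atoms in a five-membered ring.
Check the 10 heavy atoms by environment: 1× o (aromatic, in 5-ring) → match; 4× c (aromatic, in 5-ring) → match; 1× C (acyclic) → no; 1× N (acyclic) → no; 1× Br (acyclic) → no; 2× O (acyclic) → no.
Summing the matching environments: 1 + 4 = 5 matching atoms.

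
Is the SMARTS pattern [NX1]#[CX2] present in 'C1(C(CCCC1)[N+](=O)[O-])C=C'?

The pattern [NX1]#[CX2] describes a nitrogen triple-bonded to a two-connected carbon — a nitrile.
The closest candidate here is a nitro group (-[N+](=O)[O-]), but there is no C#N triple bond. No other fragment satisfies the full query, so there is no match.

No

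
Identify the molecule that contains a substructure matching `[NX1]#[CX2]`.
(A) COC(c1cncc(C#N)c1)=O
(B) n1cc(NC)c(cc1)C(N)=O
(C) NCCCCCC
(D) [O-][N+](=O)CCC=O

A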